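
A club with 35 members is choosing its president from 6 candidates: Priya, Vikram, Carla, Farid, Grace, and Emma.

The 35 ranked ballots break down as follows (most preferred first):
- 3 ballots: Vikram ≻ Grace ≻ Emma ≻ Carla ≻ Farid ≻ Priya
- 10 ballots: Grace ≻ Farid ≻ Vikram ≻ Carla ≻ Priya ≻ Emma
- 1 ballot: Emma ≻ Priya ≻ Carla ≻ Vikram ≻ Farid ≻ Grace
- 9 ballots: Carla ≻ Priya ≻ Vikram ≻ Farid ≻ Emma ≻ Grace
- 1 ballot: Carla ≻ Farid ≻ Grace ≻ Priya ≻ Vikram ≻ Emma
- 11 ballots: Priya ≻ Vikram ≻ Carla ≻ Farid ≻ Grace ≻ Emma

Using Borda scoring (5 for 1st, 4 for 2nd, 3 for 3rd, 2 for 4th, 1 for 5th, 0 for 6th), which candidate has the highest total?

Vikram

Priya: 3×0 + 10×1 + 1×4 + 9×4 + 1×2 + 11×5 = 107
Vikram: 3×5 + 10×3 + 1×2 + 9×3 + 1×1 + 11×4 = 119
Carla: 3×2 + 10×2 + 1×3 + 9×5 + 1×5 + 11×3 = 112
Farid: 3×1 + 10×4 + 1×1 + 9×2 + 1×4 + 11×2 = 88
Grace: 3×4 + 10×5 + 1×0 + 9×0 + 1×3 + 11×1 = 76
Emma: 3×3 + 10×0 + 1×5 + 9×1 + 1×0 + 11×0 = 23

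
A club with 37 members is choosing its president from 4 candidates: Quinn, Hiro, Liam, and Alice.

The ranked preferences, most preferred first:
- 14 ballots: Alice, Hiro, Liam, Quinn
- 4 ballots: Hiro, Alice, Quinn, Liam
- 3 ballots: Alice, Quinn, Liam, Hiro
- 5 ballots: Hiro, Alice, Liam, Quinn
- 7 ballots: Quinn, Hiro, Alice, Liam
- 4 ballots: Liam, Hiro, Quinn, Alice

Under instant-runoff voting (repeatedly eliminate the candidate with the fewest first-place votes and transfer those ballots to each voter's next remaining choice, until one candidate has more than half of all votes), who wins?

Round 1: Quinn 7, Hiro 9, Liam 4, Alice 17. Liam eliminated.
Round 2: Quinn 7, Hiro 13, Alice 17. Quinn eliminated.
Round 3: Hiro 20, Alice 17. Hiro has a majority (≥19).

Hiro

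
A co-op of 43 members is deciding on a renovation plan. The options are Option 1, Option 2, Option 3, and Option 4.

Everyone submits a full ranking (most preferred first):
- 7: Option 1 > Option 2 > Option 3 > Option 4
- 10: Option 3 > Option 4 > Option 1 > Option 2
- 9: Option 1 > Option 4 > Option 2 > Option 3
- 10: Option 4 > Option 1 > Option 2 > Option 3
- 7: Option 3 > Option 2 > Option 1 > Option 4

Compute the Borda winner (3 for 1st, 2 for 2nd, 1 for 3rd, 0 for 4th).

Option 1: 7×3 + 10×1 + 9×3 + 10×2 + 7×1 = 85
Option 2: 7×2 + 10×0 + 9×1 + 10×1 + 7×2 = 47
Option 3: 7×1 + 10×3 + 9×0 + 10×0 + 7×3 = 58
Option 4: 7×0 + 10×2 + 9×2 + 10×3 + 7×0 = 68

Option 1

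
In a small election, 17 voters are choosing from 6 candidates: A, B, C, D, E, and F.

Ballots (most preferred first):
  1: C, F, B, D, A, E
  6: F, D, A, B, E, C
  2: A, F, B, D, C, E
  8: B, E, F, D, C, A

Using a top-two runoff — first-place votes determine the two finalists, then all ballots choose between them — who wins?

F

Round 1 first-place votes: A 2, B 8, C 1, D 0, E 0, F 6. B and F advance.
Runoff: B is ranked above F on 8 ballots, F above B on 9.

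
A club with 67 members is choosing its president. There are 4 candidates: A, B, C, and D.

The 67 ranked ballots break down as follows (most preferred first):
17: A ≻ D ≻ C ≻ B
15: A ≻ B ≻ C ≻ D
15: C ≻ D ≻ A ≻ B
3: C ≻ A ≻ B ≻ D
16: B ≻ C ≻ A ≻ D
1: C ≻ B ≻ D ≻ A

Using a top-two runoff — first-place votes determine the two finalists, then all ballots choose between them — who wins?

Round 1 first-place votes: A 32, B 16, C 19, D 0. A and C advance.
Runoff: A is ranked above C on 32 ballots, C above A on 35.

C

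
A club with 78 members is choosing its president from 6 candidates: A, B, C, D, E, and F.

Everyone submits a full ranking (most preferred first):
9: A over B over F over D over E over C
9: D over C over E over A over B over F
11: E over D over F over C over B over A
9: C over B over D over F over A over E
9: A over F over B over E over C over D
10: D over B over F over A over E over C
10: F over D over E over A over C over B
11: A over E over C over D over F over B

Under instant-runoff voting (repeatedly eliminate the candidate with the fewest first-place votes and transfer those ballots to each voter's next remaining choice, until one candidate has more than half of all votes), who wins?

Round 1: A 29, B 0, C 9, D 19, E 11, F 10. B eliminated.
Round 2: A 29, C 9, D 19, E 11, F 10. C eliminated.
Round 3: A 29, D 28, E 11, F 10. F eliminated.
Round 4: A 29, D 38, E 11. E eliminated.
Round 5: A 29, D 49. D has a majority (≥40).

D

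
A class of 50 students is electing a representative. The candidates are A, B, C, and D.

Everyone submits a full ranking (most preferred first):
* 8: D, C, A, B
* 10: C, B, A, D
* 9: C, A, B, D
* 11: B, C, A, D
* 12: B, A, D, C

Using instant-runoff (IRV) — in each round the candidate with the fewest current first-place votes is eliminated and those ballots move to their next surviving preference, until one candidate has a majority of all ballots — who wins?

C

Round 1: A 0, B 23, C 19, D 8. A eliminated.
Round 2: B 23, C 19, D 8. D eliminated.
Round 3: B 23, C 27. C has a majority (≥26).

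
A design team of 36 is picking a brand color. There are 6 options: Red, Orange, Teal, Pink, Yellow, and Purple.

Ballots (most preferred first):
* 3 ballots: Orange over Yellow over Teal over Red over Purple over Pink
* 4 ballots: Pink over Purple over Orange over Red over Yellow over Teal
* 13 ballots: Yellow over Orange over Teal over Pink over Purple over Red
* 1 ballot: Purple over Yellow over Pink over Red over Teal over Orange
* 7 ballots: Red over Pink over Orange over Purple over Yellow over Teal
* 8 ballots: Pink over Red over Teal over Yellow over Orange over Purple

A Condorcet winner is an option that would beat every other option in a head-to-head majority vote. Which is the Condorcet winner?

Pink

Pink vs Red: 26–10
Pink vs Orange: 20–16
Pink vs Teal: 20–16
Pink vs Yellow: 19–17
Pink vs Purple: 32–4
Pink beats every other option.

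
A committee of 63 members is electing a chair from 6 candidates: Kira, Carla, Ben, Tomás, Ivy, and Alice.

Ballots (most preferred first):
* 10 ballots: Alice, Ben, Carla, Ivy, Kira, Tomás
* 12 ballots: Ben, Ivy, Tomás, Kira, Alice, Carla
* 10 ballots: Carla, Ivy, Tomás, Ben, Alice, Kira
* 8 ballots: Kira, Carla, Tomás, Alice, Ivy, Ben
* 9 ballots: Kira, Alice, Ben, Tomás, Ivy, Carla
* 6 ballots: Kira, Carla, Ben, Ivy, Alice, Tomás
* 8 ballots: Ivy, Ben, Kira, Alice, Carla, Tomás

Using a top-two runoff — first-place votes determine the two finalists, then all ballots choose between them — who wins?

Ben

Round 1 first-place votes: Kira 23, Carla 10, Ben 12, Tomás 0, Ivy 8, Alice 10. Kira and Ben advance.
Runoff: Kira is ranked above Ben on 23 ballots, Ben above Kira on 40.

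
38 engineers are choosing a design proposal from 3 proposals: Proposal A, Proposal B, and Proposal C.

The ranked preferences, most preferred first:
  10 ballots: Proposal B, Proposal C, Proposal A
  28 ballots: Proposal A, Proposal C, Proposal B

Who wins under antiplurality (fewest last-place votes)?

Proposal C

Last-place votes: Proposal A 10, Proposal B 28, Proposal C 0.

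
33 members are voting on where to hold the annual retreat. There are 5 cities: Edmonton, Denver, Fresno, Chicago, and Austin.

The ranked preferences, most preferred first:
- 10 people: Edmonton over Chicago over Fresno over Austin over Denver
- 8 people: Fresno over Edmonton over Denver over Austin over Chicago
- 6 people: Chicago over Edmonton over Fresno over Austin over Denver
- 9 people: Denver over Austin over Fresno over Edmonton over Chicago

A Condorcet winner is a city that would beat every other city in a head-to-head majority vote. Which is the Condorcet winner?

Fresno vs Edmonton: 17–16
Fresno vs Denver: 24–9
Fresno vs Chicago: 17–16
Fresno vs Austin: 24–9
Fresno beats every other city.

Fresno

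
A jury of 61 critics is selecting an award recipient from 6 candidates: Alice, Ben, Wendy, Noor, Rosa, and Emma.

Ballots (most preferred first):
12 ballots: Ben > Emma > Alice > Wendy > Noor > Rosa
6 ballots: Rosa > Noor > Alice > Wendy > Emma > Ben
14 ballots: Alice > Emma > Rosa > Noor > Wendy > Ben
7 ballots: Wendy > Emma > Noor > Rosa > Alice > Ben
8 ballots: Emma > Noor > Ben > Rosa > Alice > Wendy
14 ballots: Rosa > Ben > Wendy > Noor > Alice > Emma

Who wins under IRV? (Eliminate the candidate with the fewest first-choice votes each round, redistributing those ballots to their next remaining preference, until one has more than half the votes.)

Emma

Round 1: Alice 14, Ben 12, Wendy 7, Noor 0, Rosa 20, Emma 8. Noor eliminated.
Round 2: Alice 14, Ben 12, Wendy 7, Rosa 20, Emma 8. Wendy eliminated.
Round 3: Alice 14, Ben 12, Rosa 20, Emma 15. Ben eliminated.
Round 4: Alice 14, Rosa 20, Emma 27. Alice eliminated.
Round 5: Rosa 20, Emma 41. Emma has a majority (≥31).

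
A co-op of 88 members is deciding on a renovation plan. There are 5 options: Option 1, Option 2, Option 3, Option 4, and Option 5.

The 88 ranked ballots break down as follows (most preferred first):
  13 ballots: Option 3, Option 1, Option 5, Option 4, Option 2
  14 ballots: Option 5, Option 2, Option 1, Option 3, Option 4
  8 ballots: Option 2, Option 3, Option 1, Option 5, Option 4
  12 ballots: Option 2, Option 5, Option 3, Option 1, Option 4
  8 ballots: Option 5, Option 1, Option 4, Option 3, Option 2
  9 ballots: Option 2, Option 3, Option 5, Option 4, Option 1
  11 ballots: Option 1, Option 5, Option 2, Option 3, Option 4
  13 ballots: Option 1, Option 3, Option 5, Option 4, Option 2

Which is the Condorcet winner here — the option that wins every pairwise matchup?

Option 1

Option 1 vs Option 2: 45–43
Option 1 vs Option 3: 46–42
Option 1 vs Option 4: 79–9
Option 1 vs Option 5: 45–43
Option 1 beats every other option.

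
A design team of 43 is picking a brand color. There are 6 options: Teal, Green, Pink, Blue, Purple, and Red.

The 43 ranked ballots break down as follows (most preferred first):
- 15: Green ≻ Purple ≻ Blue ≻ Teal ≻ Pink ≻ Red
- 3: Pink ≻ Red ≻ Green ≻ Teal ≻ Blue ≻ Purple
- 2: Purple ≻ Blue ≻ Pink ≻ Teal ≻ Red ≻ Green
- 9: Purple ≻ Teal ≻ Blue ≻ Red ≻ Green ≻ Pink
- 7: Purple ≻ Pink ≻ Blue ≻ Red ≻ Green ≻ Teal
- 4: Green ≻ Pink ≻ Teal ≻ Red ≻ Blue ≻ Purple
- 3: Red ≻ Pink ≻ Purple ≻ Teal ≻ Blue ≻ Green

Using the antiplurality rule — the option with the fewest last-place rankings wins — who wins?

Blue

Last-place votes: Teal 7, Green 5, Pink 9, Blue 0, Purple 7, Red 15.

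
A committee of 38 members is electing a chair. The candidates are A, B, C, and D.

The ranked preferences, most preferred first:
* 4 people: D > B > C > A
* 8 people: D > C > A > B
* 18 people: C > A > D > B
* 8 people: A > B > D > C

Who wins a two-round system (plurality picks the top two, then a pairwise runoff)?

Round 1 first-place votes: A 8, B 0, C 18, D 12. C and D advance.
Runoff: C is ranked above D on 18 ballots, D above C on 20.

D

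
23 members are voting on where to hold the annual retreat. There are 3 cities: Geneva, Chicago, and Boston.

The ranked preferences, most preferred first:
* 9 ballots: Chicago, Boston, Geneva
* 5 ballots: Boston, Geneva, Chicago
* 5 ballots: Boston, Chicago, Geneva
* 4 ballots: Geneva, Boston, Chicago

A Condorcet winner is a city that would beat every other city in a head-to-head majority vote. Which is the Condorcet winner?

Boston vs Geneva: 19–4
Boston vs Chicago: 14–9
Boston beats every other city.

Boston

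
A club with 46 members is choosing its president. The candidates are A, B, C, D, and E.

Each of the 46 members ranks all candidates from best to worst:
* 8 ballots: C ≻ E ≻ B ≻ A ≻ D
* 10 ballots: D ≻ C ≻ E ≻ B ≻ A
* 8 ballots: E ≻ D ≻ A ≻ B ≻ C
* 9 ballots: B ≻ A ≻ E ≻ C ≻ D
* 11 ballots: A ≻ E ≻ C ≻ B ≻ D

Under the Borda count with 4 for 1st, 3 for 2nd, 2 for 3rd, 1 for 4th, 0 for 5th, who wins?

A: 8×1 + 10×0 + 8×2 + 9×3 + 11×4 = 95
B: 8×2 + 10×1 + 8×1 + 9×4 + 11×1 = 81
C: 8×4 + 10×3 + 8×0 + 9×1 + 11×2 = 93
D: 8×0 + 10×4 + 8×3 + 9×0 + 11×0 = 64
E: 8×3 + 10×2 + 8×4 + 9×2 + 11×3 = 127

E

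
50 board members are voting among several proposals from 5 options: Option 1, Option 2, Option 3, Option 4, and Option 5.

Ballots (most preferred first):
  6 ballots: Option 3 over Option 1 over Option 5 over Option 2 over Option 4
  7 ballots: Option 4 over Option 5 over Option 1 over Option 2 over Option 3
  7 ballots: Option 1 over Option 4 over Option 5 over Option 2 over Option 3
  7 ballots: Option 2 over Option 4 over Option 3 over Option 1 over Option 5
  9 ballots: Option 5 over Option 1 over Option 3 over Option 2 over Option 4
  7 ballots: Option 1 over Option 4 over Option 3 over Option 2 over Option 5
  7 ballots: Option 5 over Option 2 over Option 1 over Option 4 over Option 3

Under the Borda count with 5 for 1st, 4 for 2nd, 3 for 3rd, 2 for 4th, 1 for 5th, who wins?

Option 1

Option 1: 6×4 + 7×3 + 7×5 + 7×2 + 9×4 + 7×5 + 7×3 = 186
Option 2: 6×2 + 7×2 + 7×2 + 7×5 + 9×2 + 7×2 + 7×4 = 135
Option 3: 6×5 + 7×1 + 7×1 + 7×3 + 9×3 + 7×3 + 7×1 = 120
Option 4: 6×1 + 7×5 + 7×4 + 7×4 + 9×1 + 7×4 + 7×2 = 148
Option 5: 6×3 + 7×4 + 7×3 + 7×1 + 9×5 + 7×1 + 7×5 = 161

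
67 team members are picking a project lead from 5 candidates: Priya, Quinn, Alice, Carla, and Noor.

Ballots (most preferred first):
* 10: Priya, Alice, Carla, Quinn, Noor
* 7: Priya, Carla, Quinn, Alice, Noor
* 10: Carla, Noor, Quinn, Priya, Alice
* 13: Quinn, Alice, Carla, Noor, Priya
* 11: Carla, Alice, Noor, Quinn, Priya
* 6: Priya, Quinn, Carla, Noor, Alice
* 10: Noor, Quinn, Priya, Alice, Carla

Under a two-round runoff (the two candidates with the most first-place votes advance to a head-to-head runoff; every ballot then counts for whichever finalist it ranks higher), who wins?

Round 1 first-place votes: Priya 23, Quinn 13, Alice 0, Carla 21, Noor 10. Priya and Carla advance.
Runoff: Priya is ranked above Carla on 33 ballots, Carla above Priya on 34.

Carla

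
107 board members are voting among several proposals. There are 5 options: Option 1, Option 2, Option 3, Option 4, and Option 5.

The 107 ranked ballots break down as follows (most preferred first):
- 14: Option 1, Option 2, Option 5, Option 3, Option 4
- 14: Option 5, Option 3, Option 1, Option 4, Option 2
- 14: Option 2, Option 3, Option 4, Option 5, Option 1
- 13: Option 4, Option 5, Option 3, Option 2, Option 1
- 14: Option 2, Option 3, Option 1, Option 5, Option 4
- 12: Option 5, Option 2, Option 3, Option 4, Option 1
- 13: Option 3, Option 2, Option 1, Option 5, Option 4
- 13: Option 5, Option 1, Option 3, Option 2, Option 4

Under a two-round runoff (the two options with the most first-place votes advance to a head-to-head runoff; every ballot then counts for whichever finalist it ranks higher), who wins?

Option 2

Round 1 first-place votes: Option 1 14, Option 2 28, Option 3 13, Option 4 13, Option 5 39. Option 5 and Option 2 advance.
Runoff: Option 5 is ranked above Option 2 on 52 ballots, Option 2 above Option 5 on 55.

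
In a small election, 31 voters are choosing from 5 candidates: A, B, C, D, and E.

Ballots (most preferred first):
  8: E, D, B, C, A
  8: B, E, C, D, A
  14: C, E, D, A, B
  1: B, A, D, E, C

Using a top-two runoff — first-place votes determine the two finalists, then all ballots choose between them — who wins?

Round 1 first-place votes: A 0, B 9, C 14, D 0, E 8. C and B advance.
Runoff: C is ranked above B on 14 ballots, B above C on 17.

B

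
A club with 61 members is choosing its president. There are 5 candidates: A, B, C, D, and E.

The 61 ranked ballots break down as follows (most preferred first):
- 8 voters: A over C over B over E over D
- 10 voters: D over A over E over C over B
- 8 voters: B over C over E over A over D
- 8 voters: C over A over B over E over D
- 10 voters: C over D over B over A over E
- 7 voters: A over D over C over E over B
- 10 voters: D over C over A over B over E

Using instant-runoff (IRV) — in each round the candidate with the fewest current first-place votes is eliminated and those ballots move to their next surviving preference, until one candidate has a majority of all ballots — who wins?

C

Round 1: A 15, B 8, C 18, D 20, E 0. E eliminated.
Round 2: A 15, B 8, C 18, D 20. B eliminated.
Round 3: A 15, C 26, D 20. A eliminated.
Round 4: C 34, D 27. C has a majority (≥31).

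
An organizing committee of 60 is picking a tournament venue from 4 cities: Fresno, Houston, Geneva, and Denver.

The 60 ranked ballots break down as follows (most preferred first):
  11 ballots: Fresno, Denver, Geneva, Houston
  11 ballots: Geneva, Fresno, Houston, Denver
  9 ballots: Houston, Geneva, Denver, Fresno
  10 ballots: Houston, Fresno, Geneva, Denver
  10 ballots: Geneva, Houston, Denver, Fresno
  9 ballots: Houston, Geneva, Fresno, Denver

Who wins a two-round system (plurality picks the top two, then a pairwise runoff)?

Round 1 first-place votes: Fresno 11, Houston 28, Geneva 21, Denver 0. Houston and Geneva advance.
Runoff: Houston is ranked above Geneva on 28 ballots, Geneva above Houston on 32.

Geneva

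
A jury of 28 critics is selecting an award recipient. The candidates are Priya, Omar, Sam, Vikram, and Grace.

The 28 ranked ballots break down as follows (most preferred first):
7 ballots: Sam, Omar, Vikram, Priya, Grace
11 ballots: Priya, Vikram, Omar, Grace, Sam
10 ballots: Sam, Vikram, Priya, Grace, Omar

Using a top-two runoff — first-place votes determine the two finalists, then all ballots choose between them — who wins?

Round 1 first-place votes: Priya 11, Omar 0, Sam 17, Vikram 0, Grace 0. Sam and Priya advance.
Runoff: Sam is ranked above Priya on 17 ballots, Priya above Sam on 11.

Sam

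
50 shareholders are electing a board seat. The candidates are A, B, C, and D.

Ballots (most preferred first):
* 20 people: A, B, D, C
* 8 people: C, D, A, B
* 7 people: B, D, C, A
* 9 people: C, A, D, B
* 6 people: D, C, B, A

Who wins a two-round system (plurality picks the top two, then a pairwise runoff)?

Round 1 first-place votes: A 20, B 7, C 17, D 6. A and C advance.
Runoff: A is ranked above C on 20 ballots, C above A on 30.

C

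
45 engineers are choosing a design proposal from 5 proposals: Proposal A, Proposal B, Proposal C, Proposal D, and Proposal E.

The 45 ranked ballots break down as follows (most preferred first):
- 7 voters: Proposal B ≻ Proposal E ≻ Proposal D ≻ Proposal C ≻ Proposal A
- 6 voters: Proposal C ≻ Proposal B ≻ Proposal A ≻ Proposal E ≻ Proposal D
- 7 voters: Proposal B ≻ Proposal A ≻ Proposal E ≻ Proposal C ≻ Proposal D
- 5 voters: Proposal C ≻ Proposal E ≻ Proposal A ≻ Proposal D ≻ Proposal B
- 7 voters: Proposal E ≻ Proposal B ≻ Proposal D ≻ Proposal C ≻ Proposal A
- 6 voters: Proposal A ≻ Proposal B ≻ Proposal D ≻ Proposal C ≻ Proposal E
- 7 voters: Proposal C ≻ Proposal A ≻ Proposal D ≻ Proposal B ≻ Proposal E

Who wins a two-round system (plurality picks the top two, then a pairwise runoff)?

Proposal B

Round 1 first-place votes: Proposal A 6, Proposal B 14, Proposal C 18, Proposal D 0, Proposal E 7. Proposal C and Proposal B advance.
Runoff: Proposal C is ranked above Proposal B on 18 ballots, Proposal B above Proposal C on 27.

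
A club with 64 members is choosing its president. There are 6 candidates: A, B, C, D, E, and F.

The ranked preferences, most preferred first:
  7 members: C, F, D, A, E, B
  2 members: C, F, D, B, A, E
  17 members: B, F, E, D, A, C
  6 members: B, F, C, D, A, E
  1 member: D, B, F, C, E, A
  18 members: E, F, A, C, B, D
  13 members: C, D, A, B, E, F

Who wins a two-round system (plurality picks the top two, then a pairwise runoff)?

C

Round 1 first-place votes: A 0, B 23, C 22, D 1, E 18, F 0. B and C advance.
Runoff: B is ranked above C on 24 ballots, C above B on 40.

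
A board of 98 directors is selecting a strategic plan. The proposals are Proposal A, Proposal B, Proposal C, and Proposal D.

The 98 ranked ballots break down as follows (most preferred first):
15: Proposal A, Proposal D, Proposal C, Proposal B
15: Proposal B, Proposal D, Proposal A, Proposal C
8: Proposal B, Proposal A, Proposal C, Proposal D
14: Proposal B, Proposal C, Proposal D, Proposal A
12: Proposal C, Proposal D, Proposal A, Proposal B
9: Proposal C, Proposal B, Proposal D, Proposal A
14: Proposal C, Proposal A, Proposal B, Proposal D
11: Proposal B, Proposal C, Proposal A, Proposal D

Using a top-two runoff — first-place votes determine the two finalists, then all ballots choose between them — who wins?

Proposal C

Round 1 first-place votes: Proposal A 15, Proposal B 48, Proposal C 35, Proposal D 0. Proposal B and Proposal C advance.
Runoff: Proposal B is ranked above Proposal C on 48 ballots, Proposal C above Proposal B on 50.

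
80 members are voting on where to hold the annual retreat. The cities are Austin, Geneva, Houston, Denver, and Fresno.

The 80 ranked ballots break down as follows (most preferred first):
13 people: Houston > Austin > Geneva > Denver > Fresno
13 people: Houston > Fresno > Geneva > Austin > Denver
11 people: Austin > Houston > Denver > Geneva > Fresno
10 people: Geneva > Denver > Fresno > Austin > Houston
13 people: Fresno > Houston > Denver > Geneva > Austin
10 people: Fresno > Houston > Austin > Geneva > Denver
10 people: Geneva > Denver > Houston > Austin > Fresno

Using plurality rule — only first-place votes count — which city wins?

Houston

First-place votes: Austin 11, Geneva 20, Houston 26, Denver 0, Fresno 23.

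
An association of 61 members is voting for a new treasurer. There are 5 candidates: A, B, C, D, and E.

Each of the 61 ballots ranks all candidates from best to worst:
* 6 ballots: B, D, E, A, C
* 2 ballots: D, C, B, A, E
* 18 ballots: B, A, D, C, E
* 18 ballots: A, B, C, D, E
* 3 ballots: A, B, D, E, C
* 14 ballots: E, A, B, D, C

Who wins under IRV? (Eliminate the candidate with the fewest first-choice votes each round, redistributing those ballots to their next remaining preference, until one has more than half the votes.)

Round 1: A 21, B 24, C 0, D 2, E 14. C eliminated.
Round 2: A 21, B 24, D 2, E 14. D eliminated.
Round 3: A 21, B 26, E 14. E eliminated.
Round 4: A 35, B 26. A has a majority (≥31).

A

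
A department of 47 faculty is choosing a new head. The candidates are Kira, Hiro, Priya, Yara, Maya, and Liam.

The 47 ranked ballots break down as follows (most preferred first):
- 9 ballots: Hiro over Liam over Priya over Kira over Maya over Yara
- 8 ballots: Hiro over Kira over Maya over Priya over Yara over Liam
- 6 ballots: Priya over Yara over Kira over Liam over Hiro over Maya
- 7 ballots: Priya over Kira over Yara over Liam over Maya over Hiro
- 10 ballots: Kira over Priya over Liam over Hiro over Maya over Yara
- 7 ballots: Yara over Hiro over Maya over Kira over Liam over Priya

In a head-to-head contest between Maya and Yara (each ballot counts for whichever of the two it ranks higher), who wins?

Maya

Maya is ranked above Yara on 27 ballots; Yara above Maya on 20.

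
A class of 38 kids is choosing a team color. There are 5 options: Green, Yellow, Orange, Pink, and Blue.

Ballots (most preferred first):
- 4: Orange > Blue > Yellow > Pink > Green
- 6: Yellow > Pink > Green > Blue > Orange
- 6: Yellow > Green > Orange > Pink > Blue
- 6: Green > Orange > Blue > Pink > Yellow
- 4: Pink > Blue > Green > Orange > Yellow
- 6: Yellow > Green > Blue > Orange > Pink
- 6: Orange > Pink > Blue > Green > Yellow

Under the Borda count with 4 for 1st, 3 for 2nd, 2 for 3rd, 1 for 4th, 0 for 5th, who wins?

Green: 4×0 + 6×2 + 6×3 + 6×4 + 4×2 + 6×3 + 6×1 = 86
Yellow: 4×2 + 6×4 + 6×4 + 6×0 + 4×0 + 6×4 + 6×0 = 80
Orange: 4×4 + 6×0 + 6×2 + 6×3 + 4×1 + 6×1 + 6×4 = 80
Pink: 4×1 + 6×3 + 6×1 + 6×1 + 4×4 + 6×0 + 6×3 = 68
Blue: 4×3 + 6×1 + 6×0 + 6×2 + 4×3 + 6×2 + 6×2 = 66

Green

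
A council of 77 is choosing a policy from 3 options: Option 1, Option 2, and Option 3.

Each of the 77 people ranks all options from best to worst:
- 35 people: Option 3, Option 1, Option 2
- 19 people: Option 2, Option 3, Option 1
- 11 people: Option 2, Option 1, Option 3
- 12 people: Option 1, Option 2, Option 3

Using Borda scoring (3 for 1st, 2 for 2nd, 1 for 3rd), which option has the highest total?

Option 3

Option 1: 35×2 + 19×1 + 11×2 + 12×3 = 147
Option 2: 35×1 + 19×3 + 11×3 + 12×2 = 149
Option 3: 35×3 + 19×2 + 11×1 + 12×1 = 166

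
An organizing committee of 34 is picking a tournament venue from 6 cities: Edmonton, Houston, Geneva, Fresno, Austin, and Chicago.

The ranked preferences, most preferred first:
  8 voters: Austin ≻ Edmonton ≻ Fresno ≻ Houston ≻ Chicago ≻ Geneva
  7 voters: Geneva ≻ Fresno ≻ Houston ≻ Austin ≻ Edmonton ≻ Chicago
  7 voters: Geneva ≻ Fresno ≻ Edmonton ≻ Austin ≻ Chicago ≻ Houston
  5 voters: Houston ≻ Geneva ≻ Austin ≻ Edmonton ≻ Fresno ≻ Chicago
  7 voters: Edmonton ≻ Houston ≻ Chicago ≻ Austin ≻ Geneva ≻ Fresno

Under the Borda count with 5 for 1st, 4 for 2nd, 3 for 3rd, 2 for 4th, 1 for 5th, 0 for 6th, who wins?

Edmonton: 8×4 + 7×1 + 7×3 + 5×2 + 7×5 = 105
Houston: 8×2 + 7×3 + 7×0 + 5×5 + 7×4 = 90
Geneva: 8×0 + 7×5 + 7×5 + 5×4 + 7×1 = 97
Fresno: 8×3 + 7×4 + 7×4 + 5×1 + 7×0 = 85
Austin: 8×5 + 7×2 + 7×2 + 5×3 + 7×2 = 97
Chicago: 8×1 + 7×0 + 7×1 + 5×0 + 7×3 = 36

Edmonton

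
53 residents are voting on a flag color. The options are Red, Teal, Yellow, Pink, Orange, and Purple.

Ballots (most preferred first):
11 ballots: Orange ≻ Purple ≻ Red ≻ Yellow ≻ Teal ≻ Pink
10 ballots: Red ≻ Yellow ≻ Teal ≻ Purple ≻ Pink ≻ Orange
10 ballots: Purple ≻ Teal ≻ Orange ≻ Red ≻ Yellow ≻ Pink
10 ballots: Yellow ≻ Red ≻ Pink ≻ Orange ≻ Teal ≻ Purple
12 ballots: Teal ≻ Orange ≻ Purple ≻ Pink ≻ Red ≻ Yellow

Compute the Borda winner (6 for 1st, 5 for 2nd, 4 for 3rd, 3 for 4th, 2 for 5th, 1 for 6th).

Red

Red: 11×4 + 10×6 + 10×3 + 10×5 + 12×2 = 208
Teal: 11×2 + 10×4 + 10×5 + 10×2 + 12×6 = 204
Yellow: 11×3 + 10×5 + 10×2 + 10×6 + 12×1 = 175
Pink: 11×1 + 10×2 + 10×1 + 10×4 + 12×3 = 117
Orange: 11×6 + 10×1 + 10×4 + 10×3 + 12×5 = 206
Purple: 11×5 + 10×3 + 10×6 + 10×1 + 12×4 = 203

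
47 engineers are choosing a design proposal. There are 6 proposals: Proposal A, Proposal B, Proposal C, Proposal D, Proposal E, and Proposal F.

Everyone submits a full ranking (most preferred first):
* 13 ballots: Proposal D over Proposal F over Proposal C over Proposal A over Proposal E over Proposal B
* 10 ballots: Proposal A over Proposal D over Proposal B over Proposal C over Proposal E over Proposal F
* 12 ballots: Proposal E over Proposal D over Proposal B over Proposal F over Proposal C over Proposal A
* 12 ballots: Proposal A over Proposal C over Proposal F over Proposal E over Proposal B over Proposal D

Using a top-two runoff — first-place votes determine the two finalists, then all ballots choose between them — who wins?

Proposal D

Round 1 first-place votes: Proposal A 22, Proposal B 0, Proposal C 0, Proposal D 13, Proposal E 12, Proposal F 0. Proposal A and Proposal D advance.
Runoff: Proposal A is ranked above Proposal D on 22 ballots, Proposal D above Proposal A on 25.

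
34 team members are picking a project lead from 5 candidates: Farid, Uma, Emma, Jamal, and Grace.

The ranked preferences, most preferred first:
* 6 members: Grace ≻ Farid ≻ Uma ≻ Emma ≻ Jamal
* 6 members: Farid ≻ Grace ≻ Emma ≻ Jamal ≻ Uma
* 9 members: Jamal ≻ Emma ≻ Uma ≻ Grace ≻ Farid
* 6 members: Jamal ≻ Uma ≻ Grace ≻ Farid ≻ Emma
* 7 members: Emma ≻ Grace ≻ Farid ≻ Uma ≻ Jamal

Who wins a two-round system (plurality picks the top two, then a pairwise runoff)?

Emma

Round 1 first-place votes: Farid 6, Uma 0, Emma 7, Jamal 15, Grace 6. Jamal and Emma advance.
Runoff: Jamal is ranked above Emma on 15 ballots, Emma above Jamal on 19.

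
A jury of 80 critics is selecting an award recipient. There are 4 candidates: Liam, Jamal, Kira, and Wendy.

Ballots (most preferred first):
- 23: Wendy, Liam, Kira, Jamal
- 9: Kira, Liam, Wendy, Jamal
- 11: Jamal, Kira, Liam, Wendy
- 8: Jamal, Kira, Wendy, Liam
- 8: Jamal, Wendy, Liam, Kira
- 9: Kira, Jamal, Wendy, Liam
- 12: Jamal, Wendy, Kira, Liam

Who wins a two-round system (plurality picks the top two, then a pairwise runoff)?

Round 1 first-place votes: Liam 0, Jamal 39, Kira 18, Wendy 23. Jamal and Wendy advance.
Runoff: Jamal is ranked above Wendy on 48 ballots, Wendy above Jamal on 32.

Jamal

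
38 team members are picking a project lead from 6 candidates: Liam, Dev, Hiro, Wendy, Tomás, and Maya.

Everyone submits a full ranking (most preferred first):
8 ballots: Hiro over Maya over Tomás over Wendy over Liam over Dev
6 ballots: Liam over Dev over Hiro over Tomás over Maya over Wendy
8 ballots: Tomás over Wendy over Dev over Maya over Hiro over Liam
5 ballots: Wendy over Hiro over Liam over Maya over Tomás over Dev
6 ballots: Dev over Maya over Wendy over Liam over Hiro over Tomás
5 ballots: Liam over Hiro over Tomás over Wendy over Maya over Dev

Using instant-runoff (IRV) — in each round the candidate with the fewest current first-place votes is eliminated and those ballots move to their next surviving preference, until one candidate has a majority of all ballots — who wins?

Round 1: Liam 11, Dev 6, Hiro 8, Wendy 5, Tomás 8, Maya 0. Maya eliminated.
Round 2: Liam 11, Dev 6, Hiro 8, Wendy 5, Tomás 8. Wendy eliminated.
Round 3: Liam 11, Dev 6, Hiro 13, Tomás 8. Dev eliminated.
Round 4: Liam 17, Hiro 13, Tomás 8. Tomás eliminated.
Round 5: Liam 17, Hiro 21. Hiro has a majority (≥20).

Hiro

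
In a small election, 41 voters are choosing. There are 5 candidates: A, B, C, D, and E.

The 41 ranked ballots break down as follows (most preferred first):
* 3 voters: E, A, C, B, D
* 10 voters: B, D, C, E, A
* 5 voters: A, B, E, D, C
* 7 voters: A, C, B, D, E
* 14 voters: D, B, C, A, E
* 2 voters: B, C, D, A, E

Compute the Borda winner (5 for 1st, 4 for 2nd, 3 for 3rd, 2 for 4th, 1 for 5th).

B

A: 3×4 + 10×1 + 5×5 + 7×5 + 14×2 + 2×2 = 114
B: 3×2 + 10×5 + 5×4 + 7×3 + 14×4 + 2×5 = 163
C: 3×3 + 10×3 + 5×1 + 7×4 + 14×3 + 2×4 = 122
D: 3×1 + 10×4 + 5×2 + 7×2 + 14×5 + 2×3 = 143
E: 3×5 + 10×2 + 5×3 + 7×1 + 14×1 + 2×1 = 73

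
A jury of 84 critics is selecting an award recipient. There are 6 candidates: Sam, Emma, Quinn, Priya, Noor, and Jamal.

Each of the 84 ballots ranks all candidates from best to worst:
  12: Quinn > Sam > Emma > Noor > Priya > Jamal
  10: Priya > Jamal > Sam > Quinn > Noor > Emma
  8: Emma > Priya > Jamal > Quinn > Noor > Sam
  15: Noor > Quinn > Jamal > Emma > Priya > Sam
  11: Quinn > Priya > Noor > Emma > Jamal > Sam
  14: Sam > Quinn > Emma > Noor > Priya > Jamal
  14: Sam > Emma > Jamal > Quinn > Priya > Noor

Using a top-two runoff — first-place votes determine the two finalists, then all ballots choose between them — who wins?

Quinn

Round 1 first-place votes: Sam 28, Emma 8, Quinn 23, Priya 10, Noor 15, Jamal 0. Sam and Quinn advance.
Runoff: Sam is ranked above Quinn on 38 ballots, Quinn above Sam on 46.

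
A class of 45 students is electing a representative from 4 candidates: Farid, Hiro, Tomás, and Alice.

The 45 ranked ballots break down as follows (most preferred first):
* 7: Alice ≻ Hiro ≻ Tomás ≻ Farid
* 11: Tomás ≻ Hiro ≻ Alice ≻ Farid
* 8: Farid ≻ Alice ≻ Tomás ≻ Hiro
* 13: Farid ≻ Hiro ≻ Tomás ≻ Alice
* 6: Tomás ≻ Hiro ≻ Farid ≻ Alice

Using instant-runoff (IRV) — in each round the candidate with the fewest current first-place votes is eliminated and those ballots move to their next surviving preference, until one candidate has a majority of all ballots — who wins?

Round 1: Farid 21, Hiro 0, Tomás 17, Alice 7. Hiro eliminated.
Round 2: Farid 21, Tomás 17, Alice 7. Alice eliminated.
Round 3: Farid 21, Tomás 24. Tomás has a majority (≥23).

Tomás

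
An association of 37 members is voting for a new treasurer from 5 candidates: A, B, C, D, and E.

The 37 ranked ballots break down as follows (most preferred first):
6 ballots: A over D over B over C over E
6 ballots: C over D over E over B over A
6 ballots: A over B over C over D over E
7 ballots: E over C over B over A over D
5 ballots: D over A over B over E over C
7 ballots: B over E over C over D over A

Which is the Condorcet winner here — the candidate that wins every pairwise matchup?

B vs A: 20–17
B vs C: 24–13
B vs D: 20–17
B vs E: 24–13
B beats every other candidate.

B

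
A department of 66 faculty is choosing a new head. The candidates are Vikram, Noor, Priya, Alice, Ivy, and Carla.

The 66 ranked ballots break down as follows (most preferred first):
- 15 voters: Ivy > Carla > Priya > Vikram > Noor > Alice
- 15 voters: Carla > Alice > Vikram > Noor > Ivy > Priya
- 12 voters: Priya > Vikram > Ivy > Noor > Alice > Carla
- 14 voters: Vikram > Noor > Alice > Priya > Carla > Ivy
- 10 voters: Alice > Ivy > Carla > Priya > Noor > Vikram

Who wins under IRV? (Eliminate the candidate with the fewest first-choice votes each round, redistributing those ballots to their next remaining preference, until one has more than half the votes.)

Round 1: Vikram 14, Noor 0, Priya 12, Alice 10, Ivy 15, Carla 15. Noor eliminated.
Round 2: Vikram 14, Priya 12, Alice 10, Ivy 15, Carla 15. Alice eliminated.
Round 3: Vikram 14, Priya 12, Ivy 25, Carla 15. Priya eliminated.
Round 4: Vikram 26, Ivy 25, Carla 15. Carla eliminated.
Round 5: Vikram 41, Ivy 25. Vikram has a majority (≥34).

Vikram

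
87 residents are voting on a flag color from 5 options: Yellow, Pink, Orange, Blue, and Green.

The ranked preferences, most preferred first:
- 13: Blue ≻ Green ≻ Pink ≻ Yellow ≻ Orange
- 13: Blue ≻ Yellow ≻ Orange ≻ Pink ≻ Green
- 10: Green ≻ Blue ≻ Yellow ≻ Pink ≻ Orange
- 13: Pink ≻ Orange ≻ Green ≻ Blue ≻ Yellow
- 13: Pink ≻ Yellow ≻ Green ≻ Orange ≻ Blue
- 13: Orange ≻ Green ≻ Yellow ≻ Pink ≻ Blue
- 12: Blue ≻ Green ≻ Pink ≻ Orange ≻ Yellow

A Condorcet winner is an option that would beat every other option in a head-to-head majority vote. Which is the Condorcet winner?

Green

Green vs Yellow: 61–26
Green vs Pink: 48–39
Green vs Orange: 48–39
Green vs Blue: 49–38
Green beats every other option.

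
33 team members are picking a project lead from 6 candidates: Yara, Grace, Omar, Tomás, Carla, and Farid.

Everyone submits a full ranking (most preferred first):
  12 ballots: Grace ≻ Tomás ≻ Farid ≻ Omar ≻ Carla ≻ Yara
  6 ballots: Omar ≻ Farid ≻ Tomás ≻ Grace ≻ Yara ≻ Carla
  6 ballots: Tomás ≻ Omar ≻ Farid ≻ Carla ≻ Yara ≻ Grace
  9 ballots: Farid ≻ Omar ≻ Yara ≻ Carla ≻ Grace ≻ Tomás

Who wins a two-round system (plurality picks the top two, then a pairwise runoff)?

Farid

Round 1 first-place votes: Yara 0, Grace 12, Omar 6, Tomás 6, Carla 0, Farid 9. Grace and Farid advance.
Runoff: Grace is ranked above Farid on 12 ballots, Farid above Grace on 21.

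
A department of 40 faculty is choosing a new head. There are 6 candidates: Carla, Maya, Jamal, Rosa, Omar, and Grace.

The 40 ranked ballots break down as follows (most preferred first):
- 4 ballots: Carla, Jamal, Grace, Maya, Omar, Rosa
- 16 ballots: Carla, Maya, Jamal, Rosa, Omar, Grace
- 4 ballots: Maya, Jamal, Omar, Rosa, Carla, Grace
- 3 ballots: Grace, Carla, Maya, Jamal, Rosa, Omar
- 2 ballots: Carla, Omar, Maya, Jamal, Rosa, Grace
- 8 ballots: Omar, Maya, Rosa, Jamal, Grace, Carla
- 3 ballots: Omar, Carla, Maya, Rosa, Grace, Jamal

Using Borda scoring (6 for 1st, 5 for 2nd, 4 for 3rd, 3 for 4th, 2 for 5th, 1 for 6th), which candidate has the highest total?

Carla: 4×6 + 16×6 + 4×2 + 3×5 + 2×6 + 8×1 + 3×5 = 178
Maya: 4×3 + 16×5 + 4×6 + 3×4 + 2×4 + 8×5 + 3×4 = 188
Jamal: 4×5 + 16×4 + 4×5 + 3×3 + 2×3 + 8×3 + 3×1 = 146
Rosa: 4×1 + 16×3 + 4×3 + 3×2 + 2×2 + 8×4 + 3×3 = 115
Omar: 4×2 + 16×2 + 4×4 + 3×1 + 2×5 + 8×6 + 3×6 = 135
Grace: 4×4 + 16×1 + 4×1 + 3×6 + 2×1 + 8×2 + 3×2 = 78

Maya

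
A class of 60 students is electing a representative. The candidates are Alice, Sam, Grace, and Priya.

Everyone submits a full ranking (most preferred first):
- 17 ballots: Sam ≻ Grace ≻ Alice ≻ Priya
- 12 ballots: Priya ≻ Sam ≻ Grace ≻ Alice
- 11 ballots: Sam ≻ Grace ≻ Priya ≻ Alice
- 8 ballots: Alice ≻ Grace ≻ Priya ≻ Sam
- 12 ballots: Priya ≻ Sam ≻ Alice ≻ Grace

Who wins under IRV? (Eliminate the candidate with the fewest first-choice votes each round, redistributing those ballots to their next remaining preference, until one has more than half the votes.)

Round 1: Alice 8, Sam 28, Grace 0, Priya 24. Grace eliminated.
Round 2: Alice 8, Sam 28, Priya 24. Alice eliminated.
Round 3: Sam 28, Priya 32. Priya has a majority (≥31).

Priya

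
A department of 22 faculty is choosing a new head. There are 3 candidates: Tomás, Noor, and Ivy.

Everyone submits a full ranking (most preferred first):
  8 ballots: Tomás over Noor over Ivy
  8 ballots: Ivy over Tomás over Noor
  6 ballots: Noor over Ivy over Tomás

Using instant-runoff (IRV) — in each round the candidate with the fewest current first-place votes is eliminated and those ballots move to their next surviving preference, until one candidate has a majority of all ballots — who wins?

Round 1: Tomás 8, Noor 6, Ivy 8. Noor eliminated.
Round 2: Tomás 8, Ivy 14. Ivy has a majority (≥12).

Ivy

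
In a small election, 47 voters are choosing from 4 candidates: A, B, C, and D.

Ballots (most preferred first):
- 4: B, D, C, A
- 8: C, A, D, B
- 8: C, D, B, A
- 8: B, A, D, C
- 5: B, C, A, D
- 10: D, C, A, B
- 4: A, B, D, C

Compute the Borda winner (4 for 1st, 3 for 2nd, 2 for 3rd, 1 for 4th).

C

A: 4×1 + 8×3 + 8×1 + 8×3 + 5×2 + 10×2 + 4×4 = 106
B: 4×4 + 8×1 + 8×2 + 8×4 + 5×4 + 10×1 + 4×3 = 114
C: 4×2 + 8×4 + 8×4 + 8×1 + 5×3 + 10×3 + 4×1 = 129
D: 4×3 + 8×2 + 8×3 + 8×2 + 5×1 + 10×4 + 4×2 = 121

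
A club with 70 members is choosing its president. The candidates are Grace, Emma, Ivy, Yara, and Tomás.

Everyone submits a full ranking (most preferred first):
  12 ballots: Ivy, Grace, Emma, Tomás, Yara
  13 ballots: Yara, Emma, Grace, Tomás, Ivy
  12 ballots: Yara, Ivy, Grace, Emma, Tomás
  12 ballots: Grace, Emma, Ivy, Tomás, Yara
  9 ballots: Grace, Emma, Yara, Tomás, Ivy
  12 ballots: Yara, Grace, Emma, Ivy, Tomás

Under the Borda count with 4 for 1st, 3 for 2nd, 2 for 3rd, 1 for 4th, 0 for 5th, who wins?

Grace: 12×3 + 13×2 + 12×2 + 12×4 + 9×4 + 12×3 = 206
Emma: 12×2 + 13×3 + 12×1 + 12×3 + 9×3 + 12×2 = 162
Ivy: 12×4 + 13×0 + 12×3 + 12×2 + 9×0 + 12×1 = 120
Yara: 12×0 + 13×4 + 12×4 + 12×0 + 9×2 + 12×4 = 166
Tomás: 12×1 + 13×1 + 12×0 + 12×1 + 9×1 + 12×0 = 46

Grace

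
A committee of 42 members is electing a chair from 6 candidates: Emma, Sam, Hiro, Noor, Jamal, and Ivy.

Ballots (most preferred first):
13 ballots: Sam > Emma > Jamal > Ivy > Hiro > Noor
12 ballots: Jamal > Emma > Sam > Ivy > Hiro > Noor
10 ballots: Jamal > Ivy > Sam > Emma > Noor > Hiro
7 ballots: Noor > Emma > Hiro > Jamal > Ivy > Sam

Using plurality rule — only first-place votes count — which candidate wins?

First-place votes: Emma 0, Sam 13, Hiro 0, Noor 7, Jamal 22, Ivy 0.

Jamal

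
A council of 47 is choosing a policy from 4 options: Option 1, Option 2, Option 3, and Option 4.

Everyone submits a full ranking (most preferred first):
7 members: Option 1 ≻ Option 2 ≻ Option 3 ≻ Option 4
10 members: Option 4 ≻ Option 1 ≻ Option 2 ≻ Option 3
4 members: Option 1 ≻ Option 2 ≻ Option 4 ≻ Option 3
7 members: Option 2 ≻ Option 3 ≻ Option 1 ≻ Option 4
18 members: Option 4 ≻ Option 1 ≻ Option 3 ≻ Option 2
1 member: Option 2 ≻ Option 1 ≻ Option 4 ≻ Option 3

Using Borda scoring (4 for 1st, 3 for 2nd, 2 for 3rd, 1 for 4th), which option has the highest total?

Option 1: 7×4 + 10×3 + 4×4 + 7×2 + 18×3 + 1×3 = 145
Option 2: 7×3 + 10×2 + 4×3 + 7×4 + 18×1 + 1×4 = 103
Option 3: 7×2 + 10×1 + 4×1 + 7×3 + 18×2 + 1×1 = 86
Option 4: 7×1 + 10×4 + 4×2 + 7×1 + 18×4 + 1×2 = 136

Option 1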